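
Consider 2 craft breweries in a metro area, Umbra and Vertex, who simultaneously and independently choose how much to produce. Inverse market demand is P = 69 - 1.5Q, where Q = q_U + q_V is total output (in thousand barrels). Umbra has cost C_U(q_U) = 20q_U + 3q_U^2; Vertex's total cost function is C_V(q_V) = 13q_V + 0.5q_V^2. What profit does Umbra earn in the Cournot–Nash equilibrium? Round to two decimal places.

Umbra's profit: π_U = (69 - 1.5Q)q_U - (20q_U + 3q_U²). Setting ∂π_U/∂q_U = 0: 49 - 9q_U - (3/2)(q_V) = 0.
Vertex's profit: π_V = (69 - 1.5Q)q_V - (13q_V + (1/2)q_V²). Setting ∂π_V/∂q_V = 0: 56 - 4q_V - (3/2)(q_U) = 0.
So q_U = (49 - (3/2)q_V)/9 and q_V = (56 - (3/2)q_U)/4.
Solving the pair: q_U = 448/135, q_V = 574/45.
Price P = 69 - (3/2)·(434/27) = 404/9.
Umbra's profit: (404/9)·(448/135) - 20·(448/135) - 3(448/135)² = 49.5565.

49.56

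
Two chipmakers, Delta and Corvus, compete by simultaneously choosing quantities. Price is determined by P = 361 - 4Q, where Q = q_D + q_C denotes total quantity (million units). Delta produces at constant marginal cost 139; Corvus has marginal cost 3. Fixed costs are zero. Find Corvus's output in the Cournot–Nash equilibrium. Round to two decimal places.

41.17

Delta's profit: π_D = (361 - 4Q)q_D - (139q_D). Setting ∂π_D/∂q_D = 0: 222 - 8q_D - 4(q_C) = 0.
Corvus's first-order condition: 358 - 8q_C - 4(q_D) = 0.
Best responses: q_D = (222 - 4q_C)/8, q_C = (358 - 4q_D)/8.
Solving the pair: q_D = 43/6, q_C = 247/6.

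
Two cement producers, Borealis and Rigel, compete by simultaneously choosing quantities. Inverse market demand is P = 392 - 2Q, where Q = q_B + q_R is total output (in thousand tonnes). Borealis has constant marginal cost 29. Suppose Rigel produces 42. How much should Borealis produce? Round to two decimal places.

With the rival's output fixed at 42, Borealis's profit is π_B = (392 - 2·42 - 2q_B)q_B - (29q_B) = (308 - 2q_B)q_B - (29q_B).
∂π_B/∂q_B = 279 - 4q_B = 0, so q_B = 279/4.

69.75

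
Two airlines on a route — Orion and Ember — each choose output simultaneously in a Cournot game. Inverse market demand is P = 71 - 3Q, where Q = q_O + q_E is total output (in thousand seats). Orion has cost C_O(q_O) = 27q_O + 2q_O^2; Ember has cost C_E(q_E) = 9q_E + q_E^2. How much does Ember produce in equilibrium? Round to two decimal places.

Orion's profit: π_O = (71 - 3Q)q_O - (27q_O + 2q_O²). Setting ∂π_O/∂q_O = 0: 44 - 10q_O - 3(q_E) = 0.
Ember's first-order condition: 62 - 8q_E - 3(q_O) = 0.
Rearranging gives the reaction functions q_O = (44 - 3q_E)/10 and q_E = (62 - 3q_O)/8.
Solving the pair: q_O = 166/71, q_E = 488/71.

6.87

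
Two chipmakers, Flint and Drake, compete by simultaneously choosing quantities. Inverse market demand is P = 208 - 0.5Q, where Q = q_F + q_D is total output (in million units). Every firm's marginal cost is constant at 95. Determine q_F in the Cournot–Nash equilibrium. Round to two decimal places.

A representative firm's profit is π_i = q_i(208 - 0.5Q) - 95q_i.
First-order condition (treating rivals' output as given): 113 - q_i - (1/2)q_j = 0.
With identical firms every q_j equals q_i, so q_j = q_i and 113 = (3/2)q_i, giving q_i = 226/3.

75.33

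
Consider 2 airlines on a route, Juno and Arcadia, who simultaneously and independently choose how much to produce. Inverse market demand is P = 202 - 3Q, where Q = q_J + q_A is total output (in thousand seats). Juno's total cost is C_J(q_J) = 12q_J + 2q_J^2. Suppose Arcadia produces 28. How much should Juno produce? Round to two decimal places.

10.60

With the rival's output fixed at 28, Juno's profit is π_J = (202 - 3·28 - 3q_J)q_J - (12q_J + 2q_J²) = (118 - 3q_J)q_J - (12q_J + 2q_J²).
∂π_J/∂q_J = 106 - 10q_J = 0, so q_J = 53/5.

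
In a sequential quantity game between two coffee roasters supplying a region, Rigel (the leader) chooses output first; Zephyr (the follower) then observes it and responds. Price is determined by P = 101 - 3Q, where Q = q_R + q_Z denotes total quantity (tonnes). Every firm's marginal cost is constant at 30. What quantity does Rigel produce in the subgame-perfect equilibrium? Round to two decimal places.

11.83

Solve by backward induction. Given q_R, the follower Zephyr maximises π_Z = (101 - 3q_R - 3q_Z)q_Z - 30q_Z.
Follower FOC: 71 - 3q_R - 6q_Z = 0, so q_Z(q_R) = (71 - 3q_R)/6.
Rigel substitutes q_Z(q_R) into its own profit: π_R = q_R(101 - 3q_R - (71 - 3q_R)/2) - 30q_R = (131/2 - (3/2)q_R)q_R - 30q_R.
The leader's first-order condition 71/2 - 3q_R = 0 yields q_R = 71/6.
Then q_Z = (71 - 3·(71/6))/6 = 71/12.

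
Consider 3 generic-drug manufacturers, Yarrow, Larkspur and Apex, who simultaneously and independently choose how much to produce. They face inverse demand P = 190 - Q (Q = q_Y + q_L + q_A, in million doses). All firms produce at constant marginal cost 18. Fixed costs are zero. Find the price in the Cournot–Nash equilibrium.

Each firm earns π_i = (190 - Q)q_i - 18q_i.
Setting ∂π_i/∂q_i = 0 with rivals' quantities fixed: 172 - 2q_i - Σ_{j≠i} q_j = 0.
By symmetry each firm produces the same amount; substituting Σ_{j≠i} q_j = 2q_i yields q_i = 172/4 = 43.
Total output Q = 129, so price P = 190 - 129 = 61.

61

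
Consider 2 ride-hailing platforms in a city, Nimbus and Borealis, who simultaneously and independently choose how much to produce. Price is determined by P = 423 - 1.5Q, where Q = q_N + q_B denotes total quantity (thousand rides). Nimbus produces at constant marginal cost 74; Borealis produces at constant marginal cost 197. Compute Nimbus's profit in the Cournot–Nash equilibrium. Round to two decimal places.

16502.52

Nimbus's profit: π_N = (423 - 1.5Q)q_N - (74q_N). Setting ∂π_N/∂q_N = 0: 349 - 3q_N - (3/2)(q_B) = 0.
Borealis's profit: π_B = (423 - 1.5Q)q_B - (197q_B). Setting ∂π_B/∂q_B = 0: 226 - 3q_B - (3/2)(q_N) = 0.
Rearranging gives the reaction functions q_N = (349 - (3/2)q_B)/3 and q_B = (226 - (3/2)q_N)/3.
Substituting one into the other gives q_N = 944/9 and q_B = 206/9.
Price P = 423 - (3/2)·(1150/9) = 694/3.
Nimbus's profit: (694/3 - 74)·(944/9) = 16502.5185.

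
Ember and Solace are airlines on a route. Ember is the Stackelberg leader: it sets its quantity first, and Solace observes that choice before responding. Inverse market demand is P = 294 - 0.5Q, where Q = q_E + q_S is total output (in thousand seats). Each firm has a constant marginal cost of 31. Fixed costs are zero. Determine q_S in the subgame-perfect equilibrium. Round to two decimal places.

131.50

The follower Solace best-responds to any q_E: π_S = (294 - 0.5Q)q_S - 31q_S.
Setting the follower's marginal profit to zero, 263 - (1/2)q_E - q_S = 0, i.e. q_S = (263 - (1/2)q_E).
Ember substitutes q_S(q_E) into its own profit: π_E = q_E(294 - (1/2)q_E - (263 - (1/2)q_E)/2) - 31q_E = (325/2 - (1/4)q_E)q_E - 31q_E.
The leader's first-order condition 263/2 - (1/2)q_E = 0 yields q_E = 263.
Then q_S = (263 - (1/2)·263) = 263/2.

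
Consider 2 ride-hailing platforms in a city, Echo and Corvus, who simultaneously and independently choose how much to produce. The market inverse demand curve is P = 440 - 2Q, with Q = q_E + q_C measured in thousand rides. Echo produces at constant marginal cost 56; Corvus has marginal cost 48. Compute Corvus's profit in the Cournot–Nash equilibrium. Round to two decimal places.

8888.89

Echo's profit: π_E = (440 - 2Q)q_E - (56q_E). Setting ∂π_E/∂q_E = 0: 384 - 4q_E - 2(q_C) = 0.
Corvus's first-order condition: 392 - 4q_C - 2(q_E) = 0.
So q_E = (384 - 2q_C)/4 and q_C = (392 - 2q_E)/4.
Substituting one into the other gives q_E = 188/3 and q_C = 200/3.
Price P = 440 - 2·(388/3) = 544/3.
Corvus's profit: (544/3 - 48)·(200/3) = 8888.8889.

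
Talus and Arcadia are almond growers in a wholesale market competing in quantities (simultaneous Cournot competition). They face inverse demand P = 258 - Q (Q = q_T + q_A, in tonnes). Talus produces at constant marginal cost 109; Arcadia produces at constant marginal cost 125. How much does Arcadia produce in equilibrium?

Talus's profit: π_T = (258 - Q)q_T - (109q_T). Setting ∂π_T/∂q_T = 0: 149 - 2q_T - (q_A) = 0.
Arcadia's first-order condition: 133 - 2q_A - (q_T) = 0.
So q_T = (149 - q_A)/2 and q_A = (133 - q_T)/2.
Solving the pair: q_T = 55, q_A = 39.

39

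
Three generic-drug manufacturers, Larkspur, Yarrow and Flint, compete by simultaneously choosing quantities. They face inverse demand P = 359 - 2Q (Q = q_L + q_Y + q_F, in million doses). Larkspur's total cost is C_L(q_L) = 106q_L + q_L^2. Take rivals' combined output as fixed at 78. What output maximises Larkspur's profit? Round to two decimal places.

16.17

With rivals' combined output fixed at 78, Larkspur's profit is π_L = (359 - 2·78 - 2q_L)q_L - (106q_L + q_L²) = (203 - 2q_L)q_L - (106q_L + q_L²).
∂π_L/∂q_L = 97 - 6q_L = 0, so q_L = 97/6.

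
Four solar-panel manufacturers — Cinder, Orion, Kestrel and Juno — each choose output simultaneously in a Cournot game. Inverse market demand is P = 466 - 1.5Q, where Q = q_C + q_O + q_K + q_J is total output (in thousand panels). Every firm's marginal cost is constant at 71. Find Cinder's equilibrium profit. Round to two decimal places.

Each firm earns π_i = (466 - 1.5Q)q_i - 71q_i.
First-order condition (treating rivals' output as given): 395 - 3q_i - (3/2)·Σ_{j≠i} q_j = 0.
With identical firms every q_j equals q_i, so Σ_{j≠i} q_j = 3q_i and 395 = (15/2)q_i, giving q_i = 158/3.
Price P = 466 - (3/2)·(632/3) = 150.
Cinder's profit: (150 - 71)·(158/3) = 4160.6667.

4160.67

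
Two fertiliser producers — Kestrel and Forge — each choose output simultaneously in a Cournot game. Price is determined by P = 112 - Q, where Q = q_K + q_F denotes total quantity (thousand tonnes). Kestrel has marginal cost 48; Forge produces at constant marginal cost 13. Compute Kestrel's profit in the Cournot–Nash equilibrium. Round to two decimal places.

93.44

Kestrel's profit: π_K = (112 - Q)q_K - (48q_K). Setting ∂π_K/∂q_K = 0: 64 - 2q_K - (q_F) = 0.
Forge's first-order condition: 99 - 2q_F - (q_K) = 0.
Rearranging gives the reaction functions q_K = (64 - q_F)/2 and q_F = (99 - q_K)/2.
Substituting one into the other gives q_K = 29/3 and q_F = 134/3.
Price P = 112 - 163/3 = 173/3.
Kestrel's profit: (173/3 - 48)·(29/3) = 841/9.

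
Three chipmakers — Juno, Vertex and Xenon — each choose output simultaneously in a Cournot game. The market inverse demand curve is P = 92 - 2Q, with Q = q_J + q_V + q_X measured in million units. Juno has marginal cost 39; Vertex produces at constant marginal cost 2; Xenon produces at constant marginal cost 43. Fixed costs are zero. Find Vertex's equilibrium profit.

Juno's profit: π_J = (92 - 2Q)q_J - (39q_J). Setting ∂π_J/∂q_J = 0: 53 - 4q_J - 2(q_V + q_X) = 0.
Vertex's first-order condition: 90 - 4q_V - 2(q_J + q_X) = 0.
Xenon's profit: π_X = (92 - 2Q)q_X - (43q_X). Setting ∂π_X/∂q_X = 0: 49 - 4q_X - 2(q_J + q_V) = 0.
Summing all 3 equations gives 192 − 8Q = 0, hence Q = 24.
Back-substituting: q_J = (53 − 48)/2 = 5/2, q_V = (90 − 48)/2 = 21, q_X = (49 − 48)/2 = 1/2.
Price P = 92 - 2·24 = 44.
Vertex's profit: (44 - 2)·21 = 882.

882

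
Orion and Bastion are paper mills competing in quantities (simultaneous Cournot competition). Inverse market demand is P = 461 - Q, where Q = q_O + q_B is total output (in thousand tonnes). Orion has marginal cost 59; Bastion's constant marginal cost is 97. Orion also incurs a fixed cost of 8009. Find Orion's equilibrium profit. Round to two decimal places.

Orion's profit: π_O = (461 - Q)q_O - (59q_O). Setting ∂π_O/∂q_O = 0: 402 - 2q_O - (q_B) = 0.
Bastion's first-order condition: 364 - 2q_B - (q_O) = 0.
Rearranging gives the reaction functions q_O = (402 - q_B)/2 and q_B = (364 - q_O)/2.
Solving the pair: q_O = 440/3, q_B = 326/3.
Price P = 461 - 766/3 = 617/3.
Orion's profit: (617/3 - 59)·(440/3) - 8009 = 13502.1111.

13502.11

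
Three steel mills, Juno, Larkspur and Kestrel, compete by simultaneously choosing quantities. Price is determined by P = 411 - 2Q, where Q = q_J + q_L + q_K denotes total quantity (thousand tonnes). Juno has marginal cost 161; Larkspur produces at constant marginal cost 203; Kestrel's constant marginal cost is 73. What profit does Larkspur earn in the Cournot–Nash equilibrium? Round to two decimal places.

Juno's profit: π_J = (411 - 2Q)q_J - (161q_J). Setting ∂π_J/∂q_J = 0: 250 - 4q_J - 2(q_L + q_K) = 0.
Larkspur's profit: π_L = (411 - 2Q)q_L - (203q_L). Setting ∂π_L/∂q_L = 0: 208 - 4q_L - 2(q_J + q_K) = 0.
Kestrel's first-order condition: 338 - 4q_K - 2(q_J + q_L) = 0.
Summing all 3 equations gives 796 − 8Q = 0, hence Q = 199/2.
Back-substituting: q_J = (250 − 199)/2 = 51/2, q_L = (208 − 199)/2 = 9/2, q_K = (338 − 199)/2 = 139/2.
Price P = 411 - 2·(199/2) = 212.
Larkspur's profit: (212 - 203)·(9/2) = 81/2.

40.50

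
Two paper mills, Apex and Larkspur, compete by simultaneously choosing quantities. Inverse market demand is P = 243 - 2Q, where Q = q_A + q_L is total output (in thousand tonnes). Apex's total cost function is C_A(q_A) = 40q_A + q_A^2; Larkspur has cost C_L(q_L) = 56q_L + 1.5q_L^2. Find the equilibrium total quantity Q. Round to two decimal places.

Apex's profit: π_A = (243 - 2Q)q_A - (40q_A + q_A²). Setting ∂π_A/∂q_A = 0: 203 - 6q_A - 2(q_L) = 0.
Larkspur's first-order condition: 187 - 7q_L - 2(q_A) = 0.
Best responses: q_A = (203 - 2q_L)/6, q_L = (187 - 2q_A)/7.
Solving the pair: q_A = 1047/38, q_L = 358/19.
Total output Q = 1047/38 + 358/19 = 1763/38.

46.39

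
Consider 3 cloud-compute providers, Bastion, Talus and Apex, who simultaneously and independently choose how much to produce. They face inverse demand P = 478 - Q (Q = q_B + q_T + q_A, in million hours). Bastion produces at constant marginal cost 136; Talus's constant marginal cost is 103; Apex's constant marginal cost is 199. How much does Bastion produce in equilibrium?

93

Bastion's profit: π_B = (478 - Q)q_B - (136q_B). Setting ∂π_B/∂q_B = 0: 342 - 2q_B - (q_T + q_A) = 0.
Talus's profit: π_T = (478 - Q)q_T - (103q_T). Setting ∂π_T/∂q_T = 0: 375 - 2q_T - (q_B + q_A) = 0.
Apex's profit: π_A = (478 - Q)q_A - (199q_A). Setting ∂π_A/∂q_A = 0: 279 - 2q_A - (q_B + q_T) = 0.
Summing all 3 equations gives 996 − 4Q = 0, hence Q = 249.
Back-substituting: q_B = (342 − 249) = 93, q_T = (375 − 249) = 126, q_A = (279 − 249) = 30.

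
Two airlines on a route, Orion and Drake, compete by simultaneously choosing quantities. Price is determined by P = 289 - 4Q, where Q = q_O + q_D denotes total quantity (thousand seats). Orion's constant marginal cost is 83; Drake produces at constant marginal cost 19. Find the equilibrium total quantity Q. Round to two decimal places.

39.67

Orion's profit: π_O = (289 - 4Q)q_O - (83q_O). Setting ∂π_O/∂q_O = 0: 206 - 8q_O - 4(q_D) = 0.
Drake's first-order condition: 270 - 8q_D - 4(q_O) = 0.
So q_O = (206 - 4q_D)/8 and q_D = (270 - 4q_O)/8.
Substituting one into the other gives q_O = 71/6 and q_D = 167/6.
Total output Q = 71/6 + 167/6 = 119/3.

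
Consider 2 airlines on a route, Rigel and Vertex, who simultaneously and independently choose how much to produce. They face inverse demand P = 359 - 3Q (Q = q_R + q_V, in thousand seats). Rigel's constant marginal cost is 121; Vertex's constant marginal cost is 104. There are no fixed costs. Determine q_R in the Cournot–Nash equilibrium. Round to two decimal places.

24.56

Rigel's profit: π_R = (359 - 3Q)q_R - (121q_R). Setting ∂π_R/∂q_R = 0: 238 - 6q_R - 3(q_V) = 0.
Vertex's profit: π_V = (359 - 3Q)q_V - (104q_V). Setting ∂π_V/∂q_V = 0: 255 - 6q_V - 3(q_R) = 0.
So q_R = (238 - 3q_V)/6 and q_V = (255 - 3q_R)/6.
Substituting one into the other gives q_R = 221/9 and q_V = 272/9.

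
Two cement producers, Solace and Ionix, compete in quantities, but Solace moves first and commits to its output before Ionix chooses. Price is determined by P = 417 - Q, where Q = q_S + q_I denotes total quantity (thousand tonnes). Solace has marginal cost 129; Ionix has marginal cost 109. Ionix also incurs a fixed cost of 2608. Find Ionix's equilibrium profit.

4961

Solve by backward induction. Given q_S, the follower Ionix maximises π_I = (417 - q_S - q_I)q_I - 109q_I.
Setting the follower's marginal profit to zero, 308 - q_S - 2q_I = 0, i.e. q_I = (308 - q_S)/2.
Solace substitutes q_I(q_S) into its own profit: π_S = q_S(417 - q_S - (308 - q_S)/2) - 129q_S = (263 - (1/2)q_S)q_S - 129q_S.
Maximising: ∂π_S/∂q_S = 134 - q_S = 0, giving q_S = 134.
Then q_I = (308 - 134)/2 = 87.
Price P = 417 - 221 = 196.
Ionix's profit: (196 - 109)·87 - 2608 = 4961.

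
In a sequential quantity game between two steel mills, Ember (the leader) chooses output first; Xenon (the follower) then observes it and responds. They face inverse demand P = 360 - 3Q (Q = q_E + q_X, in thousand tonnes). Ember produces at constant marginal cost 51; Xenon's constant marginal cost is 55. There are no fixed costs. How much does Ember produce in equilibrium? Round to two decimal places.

The follower Xenon best-responds to any q_E: π_X = (360 - 3Q)q_X - 55q_X.
∂π_X/∂q_X = 305 - 3q_E - 6q_X = 0 gives the reaction function q_X = (305 - 3q_E)/6.
The leader anticipates this reaction. Substituting into P = 360 - 3Q gives P = 415/2 - (3/2)q_E, so π_E = (415/2 - (3/2)q_E)q_E - 51q_E.
Leader FOC: 313/2 - 3q_E = 0, so q_E = 313/6.
Then q_X = (305 - 3·(313/6))/6 = 99/4.

52.17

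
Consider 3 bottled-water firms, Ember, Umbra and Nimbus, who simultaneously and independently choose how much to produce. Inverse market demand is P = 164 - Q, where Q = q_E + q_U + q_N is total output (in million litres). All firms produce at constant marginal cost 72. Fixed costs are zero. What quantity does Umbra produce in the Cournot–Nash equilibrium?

23

A representative firm's profit is π_i = q_i(164 - Q) - 72q_i.
Setting ∂π_i/∂q_i = 0 with rivals' quantities fixed: 92 - 2q_i - Σ_{j≠i} q_j = 0.
With identical firms every q_j equals q_i, so Σ_{j≠i} q_j = 2q_i and 92 = 4q_i, giving q_i = 23.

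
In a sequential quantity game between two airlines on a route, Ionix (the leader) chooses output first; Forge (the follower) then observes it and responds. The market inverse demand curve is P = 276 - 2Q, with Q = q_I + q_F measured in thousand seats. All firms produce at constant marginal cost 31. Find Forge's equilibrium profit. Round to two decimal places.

1875.78

The follower Forge best-responds to any q_I: π_F = (276 - 2Q)q_F - 31q_F.
∂π_F/∂q_F = 245 - 2q_I - 4q_F = 0 gives the reaction function q_F = (245 - 2q_I)/4.
Ionix substitutes q_F(q_I) into its own profit: π_I = q_I(276 - 2q_I - (245 - 2q_I)/2) - 31q_I = (307/2 - q_I)q_I - 31q_I.
Maximising: ∂π_I/∂q_I = 245/2 - 2q_I = 0, giving q_I = 245/4.
Then q_F = (245 - 2·(245/4))/4 = 245/8.
Price P = 276 - 2·(735/8) = 369/4.
Forge's profit: (369/4 - 31)·(245/8) = 1875.7813.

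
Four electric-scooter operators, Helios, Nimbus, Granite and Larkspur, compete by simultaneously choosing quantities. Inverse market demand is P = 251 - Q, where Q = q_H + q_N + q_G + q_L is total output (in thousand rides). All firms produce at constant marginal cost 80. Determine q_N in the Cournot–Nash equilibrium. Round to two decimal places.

A representative firm's profit is π_i = q_i(251 - Q) - 80q_i.
Setting ∂π_i/∂q_i = 0 with rivals' quantities fixed: 171 - 2q_i - Σ_{j≠i} q_j = 0.
By symmetry each firm produces the same amount; substituting Σ_{j≠i} q_j = 3q_i yields q_i = 171/5.

34.20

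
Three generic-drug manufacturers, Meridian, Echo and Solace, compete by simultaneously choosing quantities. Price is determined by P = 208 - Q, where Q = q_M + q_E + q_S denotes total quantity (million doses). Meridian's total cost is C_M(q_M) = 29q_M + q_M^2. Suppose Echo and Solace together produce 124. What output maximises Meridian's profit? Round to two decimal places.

13.75

With rivals' combined output fixed at 124, Meridian's profit is π_M = (208 - 124 - q_M)q_M - (29q_M + q_M²) = (84 - q_M)q_M - (29q_M + q_M²).
∂π_M/∂q_M = 55 - 4q_M = 0, so q_M = 55/4.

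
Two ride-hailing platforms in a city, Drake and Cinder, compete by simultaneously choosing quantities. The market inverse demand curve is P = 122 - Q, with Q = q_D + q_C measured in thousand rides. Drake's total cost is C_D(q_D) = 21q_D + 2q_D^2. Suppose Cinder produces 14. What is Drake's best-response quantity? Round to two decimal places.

With the rival's output fixed at 14, Drake's profit is π_D = (122 - 14 - q_D)q_D - (21q_D + 2q_D²) = (108 - q_D)q_D - (21q_D + 2q_D²).
∂π_D/∂q_D = 87 - 6q_D = 0, so q_D = 29/2.

14.50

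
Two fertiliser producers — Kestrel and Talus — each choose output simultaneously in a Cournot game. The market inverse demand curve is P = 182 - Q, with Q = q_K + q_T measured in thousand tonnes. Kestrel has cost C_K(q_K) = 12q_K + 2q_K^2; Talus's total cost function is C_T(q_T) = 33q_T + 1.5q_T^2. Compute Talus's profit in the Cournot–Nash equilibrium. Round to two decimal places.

Kestrel's profit: π_K = (182 - Q)q_K - (12q_K + 2q_K²). Setting ∂π_K/∂q_K = 0: 170 - 6q_K - (q_T) = 0.
Talus's profit: π_T = (182 - Q)q_T - (33q_T + (3/2)q_T²). Setting ∂π_T/∂q_T = 0: 149 - 5q_T - (q_K) = 0.
Best responses: q_K = (170 - q_T)/6, q_T = (149 - q_K)/5.
Solving the pair: q_K = 701/29, q_T = 724/29.
Price P = 182 - 1425/29 = 132.8621.
Talus's profit: 132.8621·(724/29) - 33·(724/29) - (3/2)(724/29)² = 1558.1926.

1558.19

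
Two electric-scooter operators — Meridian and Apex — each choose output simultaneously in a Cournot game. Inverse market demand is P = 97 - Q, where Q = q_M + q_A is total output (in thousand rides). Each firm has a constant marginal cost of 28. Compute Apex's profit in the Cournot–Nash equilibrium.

529

Each firm earns π_i = (97 - Q)q_i - 28q_i.
Setting ∂π_i/∂q_i = 0 with rivals' quantities fixed: 69 - 2q_i - q_j = 0.
By symmetry each firm produces the same amount; substituting q_j = q_i yields q_i = 69/3 = 23.
Price P = 97 - 46 = 51.
Apex's profit: (51 - 28)·23 = 529.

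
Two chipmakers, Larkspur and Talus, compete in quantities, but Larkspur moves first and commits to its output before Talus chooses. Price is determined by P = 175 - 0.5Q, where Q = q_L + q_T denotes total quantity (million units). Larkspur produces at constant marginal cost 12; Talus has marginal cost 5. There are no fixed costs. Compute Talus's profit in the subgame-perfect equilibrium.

4232

Solve by backward induction. Given q_L, the follower Talus maximises π_T = (175 - (1/2)q_L - (1/2)q_T)q_T - 5q_T.
Setting the follower's marginal profit to zero, 170 - (1/2)q_L - q_T = 0, i.e. q_T = (170 - (1/2)q_L).
Larkspur substitutes q_T(q_L) into its own profit: π_L = q_L(175 - (1/2)q_L - (170 - (1/2)q_L)/2) - 12q_L = (90 - (1/4)q_L)q_L - 12q_L.
Leader FOC: 78 - (1/2)q_L = 0, so q_L = 156.
Then q_T = (170 - (1/2)·156) = 92.
Price P = 175 - (1/2)·248 = 51.
Talus's profit: (51 - 5)·92 = 4232.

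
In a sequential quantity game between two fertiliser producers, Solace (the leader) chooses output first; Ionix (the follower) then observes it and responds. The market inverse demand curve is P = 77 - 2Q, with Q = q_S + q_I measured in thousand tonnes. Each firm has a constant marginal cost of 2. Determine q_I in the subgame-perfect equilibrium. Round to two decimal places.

The follower Ionix best-responds to any q_S: π_I = (77 - 2Q)q_I - 2q_I.
Follower FOC: 75 - 2q_S - 4q_I = 0, so q_I(q_S) = (75 - 2q_S)/4.
The leader anticipates this reaction. Substituting into P = 77 - 2Q gives P = 79/2 - q_S, so π_S = (79/2 - q_S)q_S - 2q_S.
Maximising: ∂π_S/∂q_S = 75/2 - 2q_S = 0, giving q_S = 75/4.
Then q_I = (75 - 2·(75/4))/4 = 75/8.

9.38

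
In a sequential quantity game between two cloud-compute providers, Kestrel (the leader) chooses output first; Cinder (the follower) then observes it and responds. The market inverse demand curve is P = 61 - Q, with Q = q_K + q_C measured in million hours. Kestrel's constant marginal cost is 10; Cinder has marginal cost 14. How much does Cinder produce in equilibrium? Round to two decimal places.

9.75

The follower Cinder best-responds to any q_K: π_C = (61 - Q)q_C - 14q_C.
∂π_C/∂q_C = 47 - q_K - 2q_C = 0 gives the reaction function q_C = (47 - q_K)/2.
Kestrel substitutes q_C(q_K) into its own profit: π_K = q_K(61 - q_K - (47 - q_K)/2) - 10q_K = (75/2 - (1/2)q_K)q_K - 10q_K.
Maximising: ∂π_K/∂q_K = 55/2 - q_K = 0, giving q_K = 55/2.
Then q_C = (47 - 55/2)/2 = 39/4.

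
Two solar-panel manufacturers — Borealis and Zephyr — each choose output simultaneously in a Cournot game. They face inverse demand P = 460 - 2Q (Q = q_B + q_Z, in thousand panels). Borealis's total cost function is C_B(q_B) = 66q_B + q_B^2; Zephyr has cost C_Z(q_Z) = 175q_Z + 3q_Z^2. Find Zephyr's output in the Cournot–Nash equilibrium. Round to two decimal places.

16.46

Borealis's profit: π_B = (460 - 2Q)q_B - (66q_B + q_B²). Setting ∂π_B/∂q_B = 0: 394 - 6q_B - 2(q_Z) = 0.
Zephyr's profit: π_Z = (460 - 2Q)q_Z - (175q_Z + 3q_Z²). Setting ∂π_Z/∂q_Z = 0: 285 - 10q_Z - 2(q_B) = 0.
Rearranging gives the reaction functions q_B = (394 - 2q_Z)/6 and q_Z = (285 - 2q_B)/10.
Solving the pair: q_B = 1685/28, q_Z = 461/28.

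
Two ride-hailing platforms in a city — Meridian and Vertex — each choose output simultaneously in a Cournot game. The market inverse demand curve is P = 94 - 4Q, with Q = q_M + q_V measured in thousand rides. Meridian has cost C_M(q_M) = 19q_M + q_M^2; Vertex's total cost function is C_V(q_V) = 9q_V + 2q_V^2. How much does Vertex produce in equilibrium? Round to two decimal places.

5.29

Meridian's profit: π_M = (94 - 4Q)q_M - (19q_M + q_M²). Setting ∂π_M/∂q_M = 0: 75 - 10q_M - 4(q_V) = 0.
Vertex's first-order condition: 85 - 12q_V - 4(q_M) = 0.
So q_M = (75 - 4q_V)/10 and q_V = (85 - 4q_M)/12.
Substituting one into the other gives q_M = 70/13 and q_V = 275/52.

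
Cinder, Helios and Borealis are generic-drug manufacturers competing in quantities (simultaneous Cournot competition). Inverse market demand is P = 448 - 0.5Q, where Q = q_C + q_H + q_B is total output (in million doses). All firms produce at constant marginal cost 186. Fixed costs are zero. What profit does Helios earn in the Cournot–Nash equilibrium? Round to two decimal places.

Each firm earns π_i = (448 - 0.5Q)q_i - 186q_i.
Setting ∂π_i/∂q_i = 0 with rivals' quantities fixed: 262 - q_i - (1/2)·Σ_{j≠i} q_j = 0.
With identical firms every q_j equals q_i, so Σ_{j≠i} q_j = 2q_i and 262 = 2q_i, giving q_i = 131.
Price P = 448 - (1/2)·393 = 503/2.
Helios's profit: (503/2 - 186)·131 = 8580.5000.

8580.50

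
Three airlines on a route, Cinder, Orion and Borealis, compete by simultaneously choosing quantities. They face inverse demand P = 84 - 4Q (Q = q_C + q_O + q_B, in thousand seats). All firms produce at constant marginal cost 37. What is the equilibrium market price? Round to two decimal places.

A representative firm's profit is π_i = q_i(84 - 4Q) - 37q_i.
First-order condition (treating rivals' output as given): 47 - 8q_i - 4·Σ_{j≠i} q_j = 0.
By symmetry each firm produces the same amount; substituting Σ_{j≠i} q_j = 2q_i yields q_i = 47/16.
Total output Q = 141/16, so price P = 84 - 4·(141/16) = 195/4.

48.75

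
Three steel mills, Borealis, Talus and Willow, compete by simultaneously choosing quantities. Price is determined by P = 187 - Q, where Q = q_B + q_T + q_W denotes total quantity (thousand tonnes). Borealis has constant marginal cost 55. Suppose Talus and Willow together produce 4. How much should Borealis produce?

64

With rivals' combined output fixed at 4, Borealis's profit is π_B = (187 - 4 - q_B)q_B - (55q_B) = (183 - q_B)q_B - (55q_B).
∂π_B/∂q_B = 128 - 2q_B = 0, so q_B = 64.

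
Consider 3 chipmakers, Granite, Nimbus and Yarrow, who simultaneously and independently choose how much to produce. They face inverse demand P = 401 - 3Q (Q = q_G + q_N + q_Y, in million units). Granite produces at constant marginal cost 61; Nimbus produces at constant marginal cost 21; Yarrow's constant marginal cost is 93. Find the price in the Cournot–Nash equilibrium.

144

Granite's profit: π_G = (401 - 3Q)q_G - (61q_G). Setting ∂π_G/∂q_G = 0: 340 - 6q_G - 3(q_N + q_Y) = 0.
Nimbus's profit: π_N = (401 - 3Q)q_N - (21q_N). Setting ∂π_N/∂q_N = 0: 380 - 6q_N - 3(q_G + q_Y) = 0.
Yarrow's first-order condition: 308 - 6q_Y - 3(q_G + q_N) = 0.
Adding the 3 conditions: 1028 − 6Q − 6Q = 0, i.e. Q = 257/3.
Back-substituting: q_G = (340 − 257)/3 = 83/3, q_N = (380 − 257)/3 = 41, q_Y = (308 − 257)/3 = 17.
Total output Q = 257/3, so price P = 401 - 3·(257/3) = 144.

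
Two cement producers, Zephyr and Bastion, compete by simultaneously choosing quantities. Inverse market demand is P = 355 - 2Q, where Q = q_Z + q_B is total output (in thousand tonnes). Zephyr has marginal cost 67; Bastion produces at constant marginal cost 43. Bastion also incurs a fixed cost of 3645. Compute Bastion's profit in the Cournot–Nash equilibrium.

2627

Zephyr's profit: π_Z = (355 - 2Q)q_Z - (67q_Z). Setting ∂π_Z/∂q_Z = 0: 288 - 4q_Z - 2(q_B) = 0.
Bastion's first-order condition: 312 - 4q_B - 2(q_Z) = 0.
Best responses: q_Z = (288 - 2q_B)/4, q_B = (312 - 2q_Z)/4.
Substituting one into the other gives q_Z = 44 and q_B = 56.
Price P = 355 - 2·100 = 155.
Bastion's profit: (155 - 43)·56 - 3645 = 2627.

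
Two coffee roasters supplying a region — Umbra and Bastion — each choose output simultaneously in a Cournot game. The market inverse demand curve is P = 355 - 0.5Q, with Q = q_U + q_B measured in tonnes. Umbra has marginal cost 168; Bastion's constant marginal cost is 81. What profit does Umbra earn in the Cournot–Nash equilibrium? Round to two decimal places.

Umbra's profit: π_U = (355 - 0.5Q)q_U - (168q_U). Setting ∂π_U/∂q_U = 0: 187 - q_U - (1/2)(q_B) = 0.
Bastion's profit: π_B = (355 - 0.5Q)q_B - (81q_B). Setting ∂π_B/∂q_B = 0: 274 - q_B - (1/2)(q_U) = 0.
Rearranging gives the reaction functions q_U = (187 - (1/2)q_B) and q_B = (274 - (1/2)q_U).
Substituting one into the other gives q_U = 200/3 and q_B = 722/3.
Price P = 355 - (1/2)·(922/3) = 604/3.
Umbra's profit: (604/3 - 168)·(200/3) = 2222.2222.

2222.22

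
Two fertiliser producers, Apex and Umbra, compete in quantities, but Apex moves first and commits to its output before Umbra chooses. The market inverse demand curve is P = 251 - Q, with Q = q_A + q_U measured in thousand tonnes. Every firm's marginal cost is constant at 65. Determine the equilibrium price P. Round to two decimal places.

111.50

The follower Umbra best-responds to any q_A: π_U = (251 - Q)q_U - 65q_U.
∂π_U/∂q_U = 186 - q_A - 2q_U = 0 gives the reaction function q_U = (186 - q_A)/2.
Apex substitutes q_U(q_A) into its own profit: π_A = q_A(251 - q_A - (186 - q_A)/2) - 65q_A = (158 - (1/2)q_A)q_A - 65q_A.
Maximising: ∂π_A/∂q_A = 93 - q_A = 0, giving q_A = 93.
Then q_U = (186 - 93)/2 = 93/2.
Total output Q = 279/2, so price P = 251 - 279/2 = 223/2.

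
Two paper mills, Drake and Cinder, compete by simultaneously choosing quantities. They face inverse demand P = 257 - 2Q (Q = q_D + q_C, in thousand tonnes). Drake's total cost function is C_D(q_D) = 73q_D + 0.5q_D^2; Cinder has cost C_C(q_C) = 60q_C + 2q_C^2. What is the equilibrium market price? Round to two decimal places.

Drake's profit: π_D = (257 - 2Q)q_D - (73q_D + (1/2)q_D²). Setting ∂π_D/∂q_D = 0: 184 - 5q_D - 2(q_C) = 0.
Cinder's profit: π_C = (257 - 2Q)q_C - (60q_C + 2q_C²). Setting ∂π_C/∂q_C = 0: 197 - 8q_C - 2(q_D) = 0.
So q_D = (184 - 2q_C)/5 and q_C = (197 - 2q_D)/8.
Substituting one into the other gives q_D = 539/18 and q_C = 617/36.
Total output Q = 565/12, so price P = 257 - 2·(565/12) = 977/6.

162.83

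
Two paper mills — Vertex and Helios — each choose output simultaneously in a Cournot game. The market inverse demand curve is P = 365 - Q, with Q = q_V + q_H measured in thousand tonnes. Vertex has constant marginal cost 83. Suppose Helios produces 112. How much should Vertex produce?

With the rival's output fixed at 112, Vertex's profit is π_V = (365 - 112 - q_V)q_V - (83q_V) = (253 - q_V)q_V - (83q_V).
∂π_V/∂q_V = 170 - 2q_V = 0, so q_V = 85.

85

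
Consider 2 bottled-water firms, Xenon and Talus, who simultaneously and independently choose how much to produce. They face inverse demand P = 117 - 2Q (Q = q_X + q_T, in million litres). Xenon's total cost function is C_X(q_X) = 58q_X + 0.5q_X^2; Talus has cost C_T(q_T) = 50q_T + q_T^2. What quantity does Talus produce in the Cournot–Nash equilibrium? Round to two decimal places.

8.35

Xenon's profit: π_X = (117 - 2Q)q_X - (58q_X + (1/2)q_X²). Setting ∂π_X/∂q_X = 0: 59 - 5q_X - 2(q_T) = 0.
Talus's first-order condition: 67 - 6q_T - 2(q_X) = 0.
So q_X = (59 - 2q_T)/5 and q_T = (67 - 2q_X)/6.
Substituting one into the other gives q_X = 110/13 and q_T = 217/26.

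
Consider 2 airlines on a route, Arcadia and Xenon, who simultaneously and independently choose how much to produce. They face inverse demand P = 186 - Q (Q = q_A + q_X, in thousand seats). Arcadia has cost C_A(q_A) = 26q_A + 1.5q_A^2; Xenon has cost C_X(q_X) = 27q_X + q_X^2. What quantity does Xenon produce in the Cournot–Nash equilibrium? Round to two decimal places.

Arcadia's profit: π_A = (186 - Q)q_A - (26q_A + (3/2)q_A²). Setting ∂π_A/∂q_A = 0: 160 - 5q_A - (q_X) = 0.
Xenon's profit: π_X = (186 - Q)q_X - (27q_X + q_X²). Setting ∂π_X/∂q_X = 0: 159 - 4q_X - (q_A) = 0.
So q_A = (160 - q_X)/5 and q_X = (159 - q_A)/4.
Substituting one into the other gives q_A = 481/19 and q_X = 635/19.

33.42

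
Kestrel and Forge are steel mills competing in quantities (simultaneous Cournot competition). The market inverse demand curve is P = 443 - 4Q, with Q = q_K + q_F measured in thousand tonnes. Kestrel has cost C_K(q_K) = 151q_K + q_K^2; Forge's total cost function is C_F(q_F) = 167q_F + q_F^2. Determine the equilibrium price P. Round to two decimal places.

280.71

Kestrel's profit: π_K = (443 - 4Q)q_K - (151q_K + q_K²). Setting ∂π_K/∂q_K = 0: 292 - 10q_K - 4(q_F) = 0.
Forge's profit: π_F = (443 - 4Q)q_F - (167q_F + q_F²). Setting ∂π_F/∂q_F = 0: 276 - 10q_F - 4(q_K) = 0.
Best responses: q_K = (292 - 4q_F)/10, q_F = (276 - 4q_K)/10.
Substituting one into the other gives q_K = 454/21 and q_F = 398/21.
Total output Q = 284/7, so price P = 443 - 4·(284/7) = 1965/7.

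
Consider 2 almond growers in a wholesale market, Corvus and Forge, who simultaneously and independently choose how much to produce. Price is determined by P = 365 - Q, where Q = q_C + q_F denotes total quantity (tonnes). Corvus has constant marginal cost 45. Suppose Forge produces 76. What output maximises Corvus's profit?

122

With the rival's output fixed at 76, Corvus's profit is π_C = (365 - 76 - q_C)q_C - (45q_C) = (289 - q_C)q_C - (45q_C).
∂π_C/∂q_C = 244 - 2q_C = 0, so q_C = 122.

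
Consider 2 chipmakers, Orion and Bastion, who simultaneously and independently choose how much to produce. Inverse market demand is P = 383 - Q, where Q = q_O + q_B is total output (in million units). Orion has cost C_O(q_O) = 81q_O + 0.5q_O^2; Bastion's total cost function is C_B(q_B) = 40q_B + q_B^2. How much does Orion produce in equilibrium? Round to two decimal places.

Orion's profit: π_O = (383 - Q)q_O - (81q_O + (1/2)q_O²). Setting ∂π_O/∂q_O = 0: 302 - 3q_O - (q_B) = 0.
Bastion's first-order condition: 343 - 4q_B - (q_O) = 0.
So q_O = (302 - q_B)/3 and q_B = (343 - q_O)/4.
Solving the pair: q_O = 865/11, q_B = 727/11.

78.64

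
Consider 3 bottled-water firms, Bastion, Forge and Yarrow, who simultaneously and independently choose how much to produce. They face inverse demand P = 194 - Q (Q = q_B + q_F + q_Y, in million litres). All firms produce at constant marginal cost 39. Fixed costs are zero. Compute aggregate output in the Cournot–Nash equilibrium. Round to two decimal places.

116.25

A representative firm's profit is π_i = q_i(194 - Q) - 39q_i.
Setting ∂π_i/∂q_i = 0 with rivals' quantities fixed: 155 - 2q_i - Σ_{j≠i} q_j = 0.
With identical firms every q_j equals q_i, so Σ_{j≠i} q_j = 2q_i and 155 = 4q_i, giving q_i = 155/4.
Total output Q = 155/4 + 155/4 + 155/4 = 465/4.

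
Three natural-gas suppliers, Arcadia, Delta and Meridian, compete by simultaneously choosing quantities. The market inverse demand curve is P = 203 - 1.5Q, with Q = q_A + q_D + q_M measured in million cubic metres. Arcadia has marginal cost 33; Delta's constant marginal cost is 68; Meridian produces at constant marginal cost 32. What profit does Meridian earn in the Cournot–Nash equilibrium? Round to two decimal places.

Arcadia's profit: π_A = (203 - 1.5Q)q_A - (33q_A). Setting ∂π_A/∂q_A = 0: 170 - 3q_A - (3/2)(q_D + q_M) = 0.
Delta's first-order condition: 135 - 3q_D - (3/2)(q_A + q_M) = 0.
Meridian's first-order condition: 171 - 3q_M - (3/2)(q_A + q_D) = 0.
Adding the 3 conditions: 476 − 3Q − 3Q = 0, i.e. Q = 238/3.
Back-substituting: q_A = (170 − 119)/(3/2) = 34, q_D = (135 − 119)/(3/2) = 32/3, q_M = (171 − 119)/(3/2) = 104/3.
Price P = 203 - (3/2)·(238/3) = 84.
Meridian's profit: (84 - 32)·(104/3) = 1802.6667.

1802.67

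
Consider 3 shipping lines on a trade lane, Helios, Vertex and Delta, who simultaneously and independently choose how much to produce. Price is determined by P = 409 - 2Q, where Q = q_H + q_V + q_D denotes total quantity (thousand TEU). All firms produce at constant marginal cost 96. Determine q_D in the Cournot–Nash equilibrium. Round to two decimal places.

39.13

A representative firm's profit is π_i = q_i(409 - 2Q) - 96q_i.
Setting ∂π_i/∂q_i = 0 with rivals' quantities fixed: 313 - 4q_i - 2·Σ_{j≠i} q_j = 0.
By symmetry each firm produces the same amount; substituting Σ_{j≠i} q_j = 2q_i yields q_i = 313/8.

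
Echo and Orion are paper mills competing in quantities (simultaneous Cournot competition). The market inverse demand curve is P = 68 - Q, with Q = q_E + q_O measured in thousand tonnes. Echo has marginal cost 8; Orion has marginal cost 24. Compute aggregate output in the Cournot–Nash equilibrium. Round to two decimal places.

Echo's profit: π_E = (68 - Q)q_E - (8q_E). Setting ∂π_E/∂q_E = 0: 60 - 2q_E - (q_O) = 0.
Orion's first-order condition: 44 - 2q_O - (q_E) = 0.
Best responses: q_E = (60 - q_O)/2, q_O = (44 - q_E)/2.
Substituting one into the other gives q_E = 76/3 and q_O = 28/3.
Total output Q = 76/3 + 28/3 = 104/3.

34.67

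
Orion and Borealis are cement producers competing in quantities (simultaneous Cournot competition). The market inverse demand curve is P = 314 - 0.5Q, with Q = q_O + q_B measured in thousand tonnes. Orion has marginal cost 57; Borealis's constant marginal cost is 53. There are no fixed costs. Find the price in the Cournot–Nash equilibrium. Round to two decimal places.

141.33

Orion's profit: π_O = (314 - 0.5Q)q_O - (57q_O). Setting ∂π_O/∂q_O = 0: 257 - q_O - (1/2)(q_B) = 0.
Borealis's first-order condition: 261 - q_B - (1/2)(q_O) = 0.
Rearranging gives the reaction functions q_O = (257 - (1/2)q_B) and q_B = (261 - (1/2)q_O).
Substituting one into the other gives q_O = 506/3 and q_B = 530/3.
Total output Q = 1036/3, so price P = 314 - (1/2)·(1036/3) = 424/3.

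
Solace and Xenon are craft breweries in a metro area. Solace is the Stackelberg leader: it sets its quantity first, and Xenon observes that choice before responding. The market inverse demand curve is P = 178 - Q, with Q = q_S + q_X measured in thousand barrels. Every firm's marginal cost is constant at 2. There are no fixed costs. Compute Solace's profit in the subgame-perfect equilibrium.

3872

Solve by backward induction. Given q_S, the follower Xenon maximises π_X = (178 - q_S - q_X)q_X - 2q_X.
Follower FOC: 176 - q_S - 2q_X = 0, so q_X(q_S) = (176 - q_S)/2.
Solace substitutes q_X(q_S) into its own profit: π_S = q_S(178 - q_S - (176 - q_S)/2) - 2q_S = (90 - (1/2)q_S)q_S - 2q_S.
The leader's first-order condition 88 - q_S = 0 yields q_S = 88.
Then q_X = (176 - 88)/2 = 44.
Price P = 178 - 132 = 46.
Solace's profit: (46 - 2)·88 = 3872.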